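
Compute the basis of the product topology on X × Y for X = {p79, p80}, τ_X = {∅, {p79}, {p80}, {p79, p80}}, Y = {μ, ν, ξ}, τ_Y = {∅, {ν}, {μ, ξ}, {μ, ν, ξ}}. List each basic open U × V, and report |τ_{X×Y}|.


Basis B = {∅ × ∅, {p79} × {ν}, {p80} × {ν}, {p79} × {μ, ξ}, {p79, p80} × {ν}, {p80} × {μ, ξ}, {p79} × {μ, ν, ξ}, {p80} × {μ, ν, ξ}, {p79, p80} × {μ, ξ}, {p79, p80} × {μ, ν, ξ}}; |τ_{X×Y}| = 16.

Enumerate products U × V with U ∈ τ_X, V ∈ τ_Y (deduplicated):
  ∅ × ∅ = {} (∅)
  {p79} × {ν} = {(p79,ν)}
  {p80} × {ν} = {(p80,ν)}
  {p79} × {μ, ξ} = {(p79,μ), (p79,ξ)}
  {p79, p80} × {ν} = {(p79,ν), (p80,ν)}
  {p80} × {μ, ξ} = {(p80,μ), (p80,ξ)}
  {p79} × {μ, ν, ξ} = {(p79,μ), (p79,ν), (p79,ξ)}
  {p80} × {μ, ν, ξ} = {(p80,μ), (p80,ν), (p80,ξ)}
  {p79, p80} × {μ, ξ} = {(p79,μ), (p79,ξ), (p80,μ), (p80,ξ)}
  {p79, p80} × {μ, ν, ξ} = {(p79,μ), (p79,ν), (p79,ξ), (p80,μ), (p80,ν), (p80,ξ)}
These 10 distinct sets form the basis B.
Close under arbitrary unions to get τ_{X×Y}; counting gives |τ_{X×Y}| = 16.


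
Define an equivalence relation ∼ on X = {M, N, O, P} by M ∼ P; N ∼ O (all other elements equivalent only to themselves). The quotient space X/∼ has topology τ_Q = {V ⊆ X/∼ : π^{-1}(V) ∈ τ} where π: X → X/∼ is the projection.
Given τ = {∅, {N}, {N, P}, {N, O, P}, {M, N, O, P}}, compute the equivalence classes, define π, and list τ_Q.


X/∼ = {[M=P], [N=O]}; |τ_Q| = 2.

Equivalence classes: [M=P], [N=O].
Quotient map π: X → X/∼ sends M ↦ [M=P], N ↦ [N=O], O ↦ [N=O], P ↦ [M=P].
For each subset V ⊆ X/∼, compute π^{-1}(V) ⊆ X and check whether π^{-1}(V) ∈ τ. V is open in τ_Q iff π^{-1}(V) ∈ τ.
  V = {}: π^{-1}(V) = ∅ ∈ τ ✓.
  V = {[M=P]}: π^{-1}(V) = {M, P} ∉ τ ✗.
  V = {[N=O]}: π^{-1}(V) = {N, O} ∉ τ ✗.
  V = {[M=P], [N=O]}: π^{-1}(V) = {M, N, O, P} ∈ τ ✓.
Open sets in the quotient: τ_Q = {{}, {[M=P], [N=O]}} (2 elements).


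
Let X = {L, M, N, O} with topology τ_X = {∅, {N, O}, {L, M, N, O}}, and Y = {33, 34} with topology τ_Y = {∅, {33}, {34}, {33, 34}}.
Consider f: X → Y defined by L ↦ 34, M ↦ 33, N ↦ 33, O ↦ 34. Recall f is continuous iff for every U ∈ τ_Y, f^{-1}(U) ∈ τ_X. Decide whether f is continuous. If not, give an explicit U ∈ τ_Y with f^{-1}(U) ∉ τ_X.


f is NOT continuous.

Compute f^{-1}(U) for each U ∈ τ_Y:
  U = ∅: f^{-1}(U) = ∅ ∈ τ_X ✓.
  U = {33}: f^{-1}(U) = {M, N} ∉ τ_X ✗.
  U = {34}: f^{-1}(U) = {L, O} ∉ τ_X ✗.
  U = {33, 34}: f^{-1}(U) = {L, M, N, O} ∈ τ_X ✓.
Found U = {33} with f^{-1}(U) = {M, N} not in τ_X. Therefore f is NOT continuous.


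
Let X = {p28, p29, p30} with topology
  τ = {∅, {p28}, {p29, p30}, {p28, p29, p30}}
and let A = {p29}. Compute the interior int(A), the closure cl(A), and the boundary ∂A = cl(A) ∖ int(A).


int(A) = ∅, cl(A) = {p29, p30}, ∂A = {p29, p30}.

Closed sets in (X, τ) are complements of opens:
  closed(X, τ) = {∅, {p28}, {p29, p30}, {p28, p29, p30}}.
int(A) = ⋃ {U ∈ τ : U ⊆ A}. Opens contained in A: ∅.
Taking the union of these: int(A) = ∅.
cl(A) = ⋂ {C closed : A ⊆ C}. Closed sets containing A: {p29, p30}, {p28, p29, p30}.
Intersecting these: cl(A) = {p29, p30}.
∂A = cl(A) ∖ int(A) = {p29, p30} ∖ ∅ = {p29, p30}.


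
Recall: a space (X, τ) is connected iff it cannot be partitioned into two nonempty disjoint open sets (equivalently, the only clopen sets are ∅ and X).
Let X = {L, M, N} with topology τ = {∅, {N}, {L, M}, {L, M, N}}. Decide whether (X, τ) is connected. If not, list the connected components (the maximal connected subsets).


(X, τ) is disconnected; components = [{N}, {L, M}].

Find clopen sets (U ∈ τ with X ∖ U ∈ τ):
  U = ∅, X ∖ U = {L, M, N} — both open, so U is clopen.
  U = {N}, X ∖ U = {L, M} — both open, so U is clopen.
  U = {L, M}, X ∖ U = {N} — both open, so U is clopen.
  U = {L, M, N}, X ∖ U = ∅ — both open, so U is clopen.
Nontrivial clopen(s) exist: e.g. {L, M}. So (X, τ) is disconnected.
Compute connected components by grouping points that agree on all clopens:
  component: {N}
  component: {L, M}


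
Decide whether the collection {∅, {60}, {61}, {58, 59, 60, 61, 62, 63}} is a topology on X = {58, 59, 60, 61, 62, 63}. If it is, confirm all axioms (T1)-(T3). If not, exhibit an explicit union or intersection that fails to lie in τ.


τ is NOT a topology on X.

Axiom (T1): ∅ ∈ τ? Yes; X ∈ τ? Yes.
Axiom (T2/T3): check pairwise unions and intersections of members of τ.
Counterexample for (T2): {60} ∪ {61} = {60, 61} ∉ τ. Therefore τ is NOT a topology.


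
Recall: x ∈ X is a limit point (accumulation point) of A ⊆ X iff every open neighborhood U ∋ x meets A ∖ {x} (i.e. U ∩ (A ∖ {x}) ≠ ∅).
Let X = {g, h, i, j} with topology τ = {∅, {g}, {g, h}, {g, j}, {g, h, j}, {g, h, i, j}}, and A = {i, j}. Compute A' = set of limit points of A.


A' = {i}

For each x ∈ X, list the open sets U ∈ τ with x ∈ U, then check whether U ∩ (A ∖ {x}) ≠ ∅ for every such U.
  x = g: open {g} ∋ x has {g} ∩ (A ∖ {g}) = ∅, so x is NOT a limit point.
  x = h: open {g, h} ∋ x has {g, h} ∩ (A ∖ {h}) = ∅, so x is NOT a limit point.
  x = i: opens ∋ x are {g, h, i, j}; each meets A ∖ {i}, so x IS a limit point.
  x = j: open {g, j} ∋ x has {g, j} ∩ (A ∖ {j}) = ∅, so x is NOT a limit point.
Collecting: A' = {i}.


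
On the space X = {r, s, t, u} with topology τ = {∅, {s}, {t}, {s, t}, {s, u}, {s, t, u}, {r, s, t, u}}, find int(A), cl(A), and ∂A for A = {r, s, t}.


int(A) = {s, t}, cl(A) = {r, s, t, u}, ∂A = {r, u}.

Closed sets in (X, τ) are complements of opens:
  closed(X, τ) = {∅, {r}, {r, t}, {r, u}, {r, s, u}, {r, t, u}, {r, s, t, u}}.
int(A) = ⋃ {U ∈ τ : U ⊆ A}. Opens contained in A: ∅, {s}, {t}, {s, t}.
Taking the union of these: int(A) = {s, t}.
cl(A) = ⋂ {C closed : A ⊆ C}. Closed sets containing A: {r, s, t, u}.
Intersecting these: cl(A) = {r, s, t, u}.
∂A = cl(A) ∖ int(A) = {r, s, t, u} ∖ {s, t} = {r, u}.


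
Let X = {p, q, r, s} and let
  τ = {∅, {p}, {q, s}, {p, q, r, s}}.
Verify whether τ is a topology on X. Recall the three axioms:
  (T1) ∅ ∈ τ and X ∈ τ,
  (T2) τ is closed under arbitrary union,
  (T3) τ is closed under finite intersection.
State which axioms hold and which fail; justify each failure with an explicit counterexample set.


τ is NOT a topology on X.

Axiom (T1): ∅ ∈ τ? Yes; X ∈ τ? Yes.
Axiom (T2/T3): check pairwise unions and intersections of members of τ.
Counterexample for (T2): {p} ∪ {q, s} = {p, q, s} ∉ τ. Therefore τ is NOT a topology.


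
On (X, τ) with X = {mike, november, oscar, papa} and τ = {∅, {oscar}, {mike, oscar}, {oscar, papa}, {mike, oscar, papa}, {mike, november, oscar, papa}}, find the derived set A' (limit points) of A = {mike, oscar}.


A' = {mike, november, papa}

For each x ∈ X, list the open sets U ∈ τ with x ∈ U, then check whether U ∩ (A ∖ {x}) ≠ ∅ for every such U.
  x = mike: opens ∋ x are {mike, oscar}, {mike, oscar, papa}, {mike, november, oscar, papa}; each meets A ∖ {mike}, so x IS a limit point.
  x = november: opens ∋ x are {mike, november, oscar, papa}; each meets A ∖ {november}, so x IS a limit point.
  x = oscar: open {oscar} ∋ x has {oscar} ∩ (A ∖ {oscar}) = ∅, so x is NOT a limit point.
  x = papa: opens ∋ x are {oscar, papa}, {mike, oscar, papa}, {mike, november, oscar, papa}; each meets A ∖ {papa}, so x IS a limit point.
Collecting: A' = {mike, november, papa}.


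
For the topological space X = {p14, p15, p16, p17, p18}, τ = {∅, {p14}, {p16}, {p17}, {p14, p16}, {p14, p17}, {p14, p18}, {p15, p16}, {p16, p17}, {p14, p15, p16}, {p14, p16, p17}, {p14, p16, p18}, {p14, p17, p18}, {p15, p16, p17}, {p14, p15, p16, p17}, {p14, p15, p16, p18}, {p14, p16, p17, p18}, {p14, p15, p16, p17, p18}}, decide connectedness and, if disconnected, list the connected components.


(X, τ) is disconnected; components = [{p17}, {p14, p18}, {p15, p16}].

Find clopen sets (U ∈ τ with X ∖ U ∈ τ):
  U = ∅, X ∖ U = {p14, p15, p16, p17, p18} — both open, so U is clopen.
  U = {p17}, X ∖ U = {p14, p15, p16, p18} — both open, so U is clopen.
  U = {p14, p18}, X ∖ U = {p15, p16, p17} — both open, so U is clopen.
  U = {p15, p16}, X ∖ U = {p14, p17, p18} — both open, so U is clopen.
  U = {p14, p17, p18}, X ∖ U = {p15, p16} — both open, so U is clopen.
  U = {p15, p16, p17}, X ∖ U = {p14, p18} — both open, so U is clopen.
  U = {p14, p15, p16, p18}, X ∖ U = {p17} — both open, so U is clopen.
  U = {p14, p15, p16, p17, p18}, X ∖ U = ∅ — both open, so U is clopen.
Nontrivial clopen(s) exist: e.g. {p14, p15, p16, p18}. So (X, τ) is disconnected.
Compute connected components by grouping points that agree on all clopens:
  component: {p17}
  component: {p14, p18}
  component: {p15, p16}


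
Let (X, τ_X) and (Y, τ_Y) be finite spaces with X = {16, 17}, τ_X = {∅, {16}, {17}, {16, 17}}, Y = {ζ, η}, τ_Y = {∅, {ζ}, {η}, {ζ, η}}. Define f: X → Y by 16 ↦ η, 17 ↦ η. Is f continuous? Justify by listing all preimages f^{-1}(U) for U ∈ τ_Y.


f IS continuous.

Compute f^{-1}(U) for each U ∈ τ_Y:
  U = ∅: f^{-1}(U) = ∅ ∈ τ_X ✓.
  U = {ζ}: f^{-1}(U) = ∅ ∈ τ_X ✓.
  U = {η}: f^{-1}(U) = {16, 17} ∈ τ_X ✓.
  U = {ζ, η}: f^{-1}(U) = {16, 17} ∈ τ_X ✓.
Every preimage lies in τ_X, so f IS continuous.


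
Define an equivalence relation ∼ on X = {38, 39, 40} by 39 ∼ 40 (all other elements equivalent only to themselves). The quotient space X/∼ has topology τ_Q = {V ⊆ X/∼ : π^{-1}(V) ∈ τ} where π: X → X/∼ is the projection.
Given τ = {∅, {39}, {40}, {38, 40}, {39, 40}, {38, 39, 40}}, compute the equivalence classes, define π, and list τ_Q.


X/∼ = {[38], [39=40]}; |τ_Q| = 3.

Equivalence classes: [38], [39=40].
Quotient map π: X → X/∼ sends 38 ↦ [38], 39 ↦ [39=40], 40 ↦ [39=40].
For each subset V ⊆ X/∼, compute π^{-1}(V) ⊆ X and check whether π^{-1}(V) ∈ τ. V is open in τ_Q iff π^{-1}(V) ∈ τ.
  V = {}: π^{-1}(V) = ∅ ∈ τ ✓.
  V = {[38]}: π^{-1}(V) = {38} ∉ τ ✗.
  V = {[39=40]}: π^{-1}(V) = {39, 40} ∈ τ ✓.
  V = {[38], [39=40]}: π^{-1}(V) = {38, 39, 40} ∈ τ ✓.
Open sets in the quotient: τ_Q = {{}, {[39=40]}, {[38], [39=40]}} (3 elements).


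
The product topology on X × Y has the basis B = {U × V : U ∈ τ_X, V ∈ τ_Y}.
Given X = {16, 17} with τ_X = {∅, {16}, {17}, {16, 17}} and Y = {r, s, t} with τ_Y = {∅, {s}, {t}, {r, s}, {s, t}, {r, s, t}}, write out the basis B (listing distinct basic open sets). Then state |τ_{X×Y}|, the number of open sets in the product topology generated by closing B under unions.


Basis B = {∅ × ∅, {16} × {s}, {16} × {t}, {17} × {s}, {17} × {t}, {16} × {r, s}, {16} × {s, t}, {16, 17} × {s}, {16, 17} × {t}, {17} × {r, s}, {17} × {s, t}, {16} × {r, s, t}, {17} × {r, s, t}, {16, 17} × {r, s}, {16, 17} × {s, t}, {16, 17} × {r, s, t}}; |τ_{X×Y}| = 36.

Enumerate products U × V with U ∈ τ_X, V ∈ τ_Y (deduplicated):
  ∅ × ∅ = {} (∅)
  {16} × {s} = {(16,s)}
  {16} × {t} = {(16,t)}
  {17} × {s} = {(17,s)}
  {17} × {t} = {(17,t)}
  {16} × {r, s} = {(16,r), (16,s)}
  {16} × {s, t} = {(16,s), (16,t)}
  {16, 17} × {s} = {(16,s), (17,s)}
  {16, 17} × {t} = {(16,t), (17,t)}
  {17} × {r, s} = {(17,r), (17,s)}
  {17} × {s, t} = {(17,s), (17,t)}
  {16} × {r, s, t} = {(16,r), (16,s), (16,t)}
  {17} × {r, s, t} = {(17,r), (17,s), (17,t)}
  {16, 17} × {r, s} = {(16,r), (16,s), (17,r), (17,s)}
  {16, 17} × {s, t} = {(16,s), (16,t), (17,s), (17,t)}
  {16, 17} × {r, s, t} = {(16,r), (16,s), (16,t), (17,r), (17,s), (17,t)}
These 16 distinct sets form the basis B.
Close under arbitrary unions to get τ_{X×Y}; counting gives |τ_{X×Y}| = 36.


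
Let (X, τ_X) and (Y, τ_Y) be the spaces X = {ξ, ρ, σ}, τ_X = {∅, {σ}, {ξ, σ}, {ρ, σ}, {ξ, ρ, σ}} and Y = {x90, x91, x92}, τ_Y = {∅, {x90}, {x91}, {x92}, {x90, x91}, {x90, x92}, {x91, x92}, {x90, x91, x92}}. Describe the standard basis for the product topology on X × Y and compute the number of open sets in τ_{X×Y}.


Basis B = {∅ × ∅, {σ} × {x90}, {σ} × {x91}, {σ} × {x92}, {ξ, σ} × {x90}, {ξ, σ} × {x91}, {ξ, σ} × {x92}, {ρ, σ} × {x90}, {ρ, σ} × {x91}, {ρ, σ} × {x92}, {σ} × {x90, x91}, {σ} × {x90, x92}, {σ} × {x91, x92}, {ξ, ρ, σ} × {x90}, {ξ, ρ, σ} × {x91}, {ξ, ρ, σ} × {x92}, {σ} × {x90, x91, x92}, {ξ, σ} × {x90, x91}, {ξ, σ} × {x90, x92}, {ξ, σ} × {x91, x92}, {ρ, σ} × {x90, x91}, {ρ, σ} × {x90, x92}, {ρ, σ} × {x91, x92}, {ξ, σ} × {x90, x91, x92}, {ξ, ρ, σ} × {x90, x91}, {ξ, ρ, σ} × {x90, x92}, {ξ, ρ, σ} × {x91, x92}, {ρ, σ} × {x90, x91, x92}, {ξ, ρ, σ} × {x90, x91, x92}}; |τ_{X×Y}| = 125.

Enumerate products U × V with U ∈ τ_X, V ∈ τ_Y (deduplicated):
  ∅ × ∅ = {} (∅)
  {σ} × {x90} = {(σ,x90)}
  {σ} × {x91} = {(σ,x91)}
  {σ} × {x92} = {(σ,x92)}
  {ξ, σ} × {x90} = {(ξ,x90), (σ,x90)}
  {ξ, σ} × {x91} = {(ξ,x91), (σ,x91)}
  {ξ, σ} × {x92} = {(ξ,x92), (σ,x92)}
  {ρ, σ} × {x90} = {(ρ,x90), (σ,x90)}
  {ρ, σ} × {x91} = {(ρ,x91), (σ,x91)}
  {ρ, σ} × {x92} = {(ρ,x92), (σ,x92)}
  {σ} × {x90, x91} = {(σ,x90), (σ,x91)}
  {σ} × {x90, x92} = {(σ,x90), (σ,x92)}
  {σ} × {x91, x92} = {(σ,x91), (σ,x92)}
  {ξ, ρ, σ} × {x90} = {(ξ,x90), (ρ,x90), (σ,x90)}
  {ξ, ρ, σ} × {x91} = {(ξ,x91), (ρ,x91), (σ,x91)}
  {ξ, ρ, σ} × {x92} = {(ξ,x92), (ρ,x92), (σ,x92)}
  {σ} × {x90, x91, x92} = {(σ,x90), (σ,x91), (σ,x92)}
  {ξ, σ} × {x90, x91} = {(ξ,x90), (ξ,x91), (σ,x90), (σ,x91)}
  {ξ, σ} × {x90, x92} = {(ξ,x90), (ξ,x92), (σ,x90), (σ,x92)}
  {ξ, σ} × {x91, x92} = {(ξ,x91), (ξ,x92), (σ,x91), (σ,x92)}
  {ρ, σ} × {x90, x91} = {(ρ,x90), (ρ,x91), (σ,x90), (σ,x91)}
  {ρ, σ} × {x90, x92} = {(ρ,x90), (ρ,x92), (σ,x90), (σ,x92)}
  {ρ, σ} × {x91, x92} = {(ρ,x91), (ρ,x92), (σ,x91), (σ,x92)}
  {ξ, σ} × {x90, x91, x92} = {(ξ,x90), (ξ,x91), (ξ,x92), (σ,x90), (σ,x91), (σ,x92)}
  {ξ, ρ, σ} × {x90, x91} = {(ξ,x90), (ξ,x91), (ρ,x90), (ρ,x91), (σ,x90), (σ,x91)}
  {ξ, ρ, σ} × {x90, x92} = {(ξ,x90), (ξ,x92), (ρ,x90), (ρ,x92), (σ,x90), (σ,x92)}
  {ξ, ρ, σ} × {x91, x92} = {(ξ,x91), (ξ,x92), (ρ,x91), (ρ,x92), (σ,x91), (σ,x92)}
  {ρ, σ} × {x90, x91, x92} = {(ρ,x90), (ρ,x91), (ρ,x92), (σ,x90), (σ,x91), (σ,x92)}
  {ξ, ρ, σ} × {x90, x91, x92} = {(ξ,x90), (ξ,x91), (ξ,x92), (ρ,x90), (ρ,x91), (ρ,x92), (σ,x90), (σ,x91), (σ,x92)}
These 29 distinct sets form the basis B.
Close under arbitrary unions to get τ_{X×Y}; counting gives |τ_{X×Y}| = 125.


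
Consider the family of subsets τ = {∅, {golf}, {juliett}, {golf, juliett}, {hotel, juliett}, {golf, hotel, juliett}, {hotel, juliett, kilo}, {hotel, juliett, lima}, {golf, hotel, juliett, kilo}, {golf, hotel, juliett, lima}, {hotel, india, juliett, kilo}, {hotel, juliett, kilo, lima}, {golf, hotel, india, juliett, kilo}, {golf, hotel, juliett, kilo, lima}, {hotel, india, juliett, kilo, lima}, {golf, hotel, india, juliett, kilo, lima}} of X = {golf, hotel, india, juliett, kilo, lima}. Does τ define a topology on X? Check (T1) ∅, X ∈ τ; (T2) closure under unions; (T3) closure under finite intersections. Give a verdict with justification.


τ IS a topology on X.

Axiom (T1): ∅ ∈ τ? Yes; X ∈ τ? Yes.
Axiom (T2/T3): check pairwise unions and intersections of members of τ.
All pairwise intersections and unions checked — each lies in τ. Therefore τ satisfies (T1), (T2), (T3): it IS a topology on X.


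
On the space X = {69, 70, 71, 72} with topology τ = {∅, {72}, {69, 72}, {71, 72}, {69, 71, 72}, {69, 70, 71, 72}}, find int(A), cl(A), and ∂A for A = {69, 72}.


int(A) = {69, 72}, cl(A) = {69, 70, 71, 72}, ∂A = {70, 71}.

Closed sets in (X, τ) are complements of opens:
  closed(X, τ) = {∅, {70}, {69, 70}, {70, 71}, {69, 70, 71}, {69, 70, 71, 72}}.
int(A) = ⋃ {U ∈ τ : U ⊆ A}. Opens contained in A: ∅, {72}, {69, 72}.
Taking the union of these: int(A) = {69, 72}.
cl(A) = ⋂ {C closed : A ⊆ C}. Closed sets containing A: {69, 70, 71, 72}.
Intersecting these: cl(A) = {69, 70, 71, 72}.
∂A = cl(A) ∖ int(A) = {69, 70, 71, 72} ∖ {69, 72} = {70, 71}.


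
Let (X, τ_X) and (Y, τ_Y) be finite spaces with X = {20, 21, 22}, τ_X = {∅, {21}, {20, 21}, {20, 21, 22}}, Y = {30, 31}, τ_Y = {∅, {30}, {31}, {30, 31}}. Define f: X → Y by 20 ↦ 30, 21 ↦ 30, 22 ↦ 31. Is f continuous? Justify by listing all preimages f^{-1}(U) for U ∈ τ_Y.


f is NOT continuous.

Compute f^{-1}(U) for each U ∈ τ_Y:
  U = ∅: f^{-1}(U) = ∅ ∈ τ_X ✓.
  U = {30}: f^{-1}(U) = {20, 21} ∈ τ_X ✓.
  U = {31}: f^{-1}(U) = {22} ∉ τ_X ✗.
  U = {30, 31}: f^{-1}(U) = {20, 21, 22} ∈ τ_X ✓.
Found U = {31} with f^{-1}(U) = {22} not in τ_X. Therefore f is NOT continuous.


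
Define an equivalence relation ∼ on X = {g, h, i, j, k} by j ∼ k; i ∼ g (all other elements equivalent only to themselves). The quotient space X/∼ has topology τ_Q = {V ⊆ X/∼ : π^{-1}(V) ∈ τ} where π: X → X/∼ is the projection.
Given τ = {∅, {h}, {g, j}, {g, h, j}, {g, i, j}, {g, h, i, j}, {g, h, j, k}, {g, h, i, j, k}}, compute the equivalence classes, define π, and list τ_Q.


X/∼ = {[g=i], [h], [j=k]}; |τ_Q| = 3.

Equivalence classes: [g=i], [h], [j=k].
Quotient map π: X → X/∼ sends g ↦ [g=i], h ↦ [h], i ↦ [g=i], j ↦ [j=k], k ↦ [j=k].
For each subset V ⊆ X/∼, compute π^{-1}(V) ⊆ X and check whether π^{-1}(V) ∈ τ. V is open in τ_Q iff π^{-1}(V) ∈ τ.
  V = {}: π^{-1}(V) = ∅ ∈ τ ✓.
  V = {[g=i]}: π^{-1}(V) = {g, i} ∉ τ ✗.
  V = {[h]}: π^{-1}(V) = {h} ∈ τ ✓.
  V = {[g=i], [h]}: π^{-1}(V) = {g, h, i} ∉ τ ✗.
  V = {[j=k]}: π^{-1}(V) = {j, k} ∉ τ ✗.
  V = {[g=i], [j=k]}: π^{-1}(V) = {g, i, j, k} ∉ τ ✗.
  V = {[h], [j=k]}: π^{-1}(V) = {h, j, k} ∉ τ ✗.
  V = {[g=i], [h], [j=k]}: π^{-1}(V) = {g, h, i, j, k} ∈ τ ✓.
Open sets in the quotient: τ_Q = {{}, {[h]}, {[g=i], [h], [j=k]}} (3 elements).


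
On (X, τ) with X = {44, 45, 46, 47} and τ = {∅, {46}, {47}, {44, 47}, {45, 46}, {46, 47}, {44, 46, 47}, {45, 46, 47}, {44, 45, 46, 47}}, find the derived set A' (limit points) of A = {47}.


A' = {44}

For each x ∈ X, list the open sets U ∈ τ with x ∈ U, then check whether U ∩ (A ∖ {x}) ≠ ∅ for every such U.
  x = 44: opens ∋ x are {44, 47}, {44, 46, 47}, {44, 45, 46, 47}; each meets A ∖ {44}, so x IS a limit point.
  x = 45: open {45, 46} ∋ x has {45, 46} ∩ (A ∖ {45}) = ∅, so x is NOT a limit point.
  x = 46: open {46} ∋ x has {46} ∩ (A ∖ {46}) = ∅, so x is NOT a limit point.
  x = 47: open {47} ∋ x has {47} ∩ (A ∖ {47}) = ∅, so x is NOT a limit point.
Collecting: A' = {44}.


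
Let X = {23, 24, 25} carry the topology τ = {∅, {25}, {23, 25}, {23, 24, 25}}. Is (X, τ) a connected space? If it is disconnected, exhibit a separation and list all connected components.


(X, τ) is connected.

Find clopen sets (U ∈ τ with X ∖ U ∈ τ):
  U = ∅, X ∖ U = {23, 24, 25} — both open, so U is clopen.
  U = {23, 24, 25}, X ∖ U = ∅ — both open, so U is clopen.
Only trivial clopens (∅ and X) exist, so (X, τ) is connected.
Compute connected components by grouping points that agree on all clopens:
  component: {23, 24, 25}


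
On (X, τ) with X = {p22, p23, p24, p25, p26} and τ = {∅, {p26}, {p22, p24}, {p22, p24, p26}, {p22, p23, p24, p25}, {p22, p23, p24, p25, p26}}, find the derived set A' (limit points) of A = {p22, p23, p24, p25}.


A' = {p22, p23, p24, p25}

For each x ∈ X, list the open sets U ∈ τ with x ∈ U, then check whether U ∩ (A ∖ {x}) ≠ ∅ for every such U.
  x = p22: opens ∋ x are {p22, p24}, {p22, p24, p26}, {p22, p23, p24, p25}, {p22, p23, p24, p25, p26}; each meets A ∖ {p22}, so x IS a limit point.
  x = p23: opens ∋ x are {p22, p23, p24, p25}, {p22, p23, p24, p25, p26}; each meets A ∖ {p23}, so x IS a limit point.
  x = p24: opens ∋ x are {p22, p24}, {p22, p24, p26}, {p22, p23, p24, p25}, {p22, p23, p24, p25, p26}; each meets A ∖ {p24}, so x IS a limit point.
  x = p25: opens ∋ x are {p22, p23, p24, p25}, {p22, p23, p24, p25, p26}; each meets A ∖ {p25}, so x IS a limit point.
  x = p26: open {p26} ∋ x has {p26} ∩ (A ∖ {p26}) = ∅, so x is NOT a limit point.
Collecting: A' = {p22, p23, p24, p25}.


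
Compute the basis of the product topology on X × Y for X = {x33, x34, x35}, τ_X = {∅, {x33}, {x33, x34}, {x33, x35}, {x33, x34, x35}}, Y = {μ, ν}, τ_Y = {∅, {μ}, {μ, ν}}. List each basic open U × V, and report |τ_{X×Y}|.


Basis B = {∅ × ∅, {x33} × {μ}, {x33} × {μ, ν}, {x33, x34} × {μ}, {x33, x35} × {μ}, {x33, x34, x35} × {μ}, {x33, x34} × {μ, ν}, {x33, x35} × {μ, ν}, {x33, x34, x35} × {μ, ν}}; |τ_{X×Y}| = 14.

Enumerate products U × V with U ∈ τ_X, V ∈ τ_Y (deduplicated):
  ∅ × ∅ = {} (∅)
  {x33} × {μ} = {(x33,μ)}
  {x33} × {μ, ν} = {(x33,μ), (x33,ν)}
  {x33, x34} × {μ} = {(x33,μ), (x34,μ)}
  {x33, x35} × {μ} = {(x33,μ), (x35,μ)}
  {x33, x34, x35} × {μ} = {(x33,μ), (x34,μ), (x35,μ)}
  {x33, x34} × {μ, ν} = {(x33,μ), (x33,ν), (x34,μ), (x34,ν)}
  {x33, x35} × {μ, ν} = {(x33,μ), (x33,ν), (x35,μ), (x35,ν)}
  {x33, x34, x35} × {μ, ν} = {(x33,μ), (x33,ν), (x34,μ), (x34,ν), (x35,μ), (x35,ν)}
These 9 distinct sets form the basis B.
Close under arbitrary unions to get τ_{X×Y}; counting gives |τ_{X×Y}| = 14.


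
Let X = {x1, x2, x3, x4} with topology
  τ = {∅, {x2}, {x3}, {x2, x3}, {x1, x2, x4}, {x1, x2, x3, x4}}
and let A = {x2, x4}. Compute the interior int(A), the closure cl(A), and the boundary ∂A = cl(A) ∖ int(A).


int(A) = {x2}, cl(A) = {x1, x2, x4}, ∂A = {x1, x4}.

Closed sets in (X, τ) are complements of opens:
  closed(X, τ) = {∅, {x3}, {x1, x4}, {x1, x2, x4}, {x1, x3, x4}, {x1, x2, x3, x4}}.
int(A) = ⋃ {U ∈ τ : U ⊆ A}. Opens contained in A: ∅, {x2}.
Taking the union of these: int(A) = {x2}.
cl(A) = ⋂ {C closed : A ⊆ C}. Closed sets containing A: {x1, x2, x4}, {x1, x2, x3, x4}.
Intersecting these: cl(A) = {x1, x2, x4}.
∂A = cl(A) ∖ int(A) = {x1, x2, x4} ∖ {x2} = {x1, x4}.


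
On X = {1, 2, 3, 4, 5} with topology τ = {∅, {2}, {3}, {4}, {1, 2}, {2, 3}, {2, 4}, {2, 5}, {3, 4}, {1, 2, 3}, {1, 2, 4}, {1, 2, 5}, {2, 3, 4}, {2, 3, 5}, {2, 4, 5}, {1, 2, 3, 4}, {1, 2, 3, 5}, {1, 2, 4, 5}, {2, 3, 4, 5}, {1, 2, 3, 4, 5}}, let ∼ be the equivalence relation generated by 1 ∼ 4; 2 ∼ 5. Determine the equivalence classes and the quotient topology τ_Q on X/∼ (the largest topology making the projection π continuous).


X/∼ = {[1=4], [2=5], [3]}; |τ_Q| = 6.

Equivalence classes: [1=4], [2=5], [3].
Quotient map π: X → X/∼ sends 1 ↦ [1=4], 2 ↦ [2=5], 3 ↦ [3], 4 ↦ [1=4], 5 ↦ [2=5].
For each subset V ⊆ X/∼, compute π^{-1}(V) ⊆ X and check whether π^{-1}(V) ∈ τ. V is open in τ_Q iff π^{-1}(V) ∈ τ.
  V = {}: π^{-1}(V) = ∅ ∈ τ ✓.
  V = {[1=4]}: π^{-1}(V) = {1, 4} ∉ τ ✗.
  V = {[2=5]}: π^{-1}(V) = {2, 5} ∈ τ ✓.
  V = {[1=4], [2=5]}: π^{-1}(V) = {1, 2, 4, 5} ∈ τ ✓.
  V = {[3]}: π^{-1}(V) = {3} ∈ τ ✓.
  V = {[1=4], [3]}: π^{-1}(V) = {1, 3, 4} ∉ τ ✗.
  V = {[2=5], [3]}: π^{-1}(V) = {2, 3, 5} ∈ τ ✓.
  V = {[1=4], [2=5], [3]}: π^{-1}(V) = {1, 2, 3, 4, 5} ∈ τ ✓.
Open sets in the quotient: τ_Q = {{}, {[2=5]}, {[1=4], [2=5]}, {[3]}, {[2=5], [3]}, {[1=4], [2=5], [3]}} (6 elements).


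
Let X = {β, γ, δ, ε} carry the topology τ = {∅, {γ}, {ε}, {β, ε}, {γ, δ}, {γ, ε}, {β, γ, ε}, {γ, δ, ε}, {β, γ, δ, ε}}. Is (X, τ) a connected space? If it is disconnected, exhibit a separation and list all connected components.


(X, τ) is disconnected; components = [{β, ε}, {γ, δ}].

Find clopen sets (U ∈ τ with X ∖ U ∈ τ):
  U = ∅, X ∖ U = {β, γ, δ, ε} — both open, so U is clopen.
  U = {β, ε}, X ∖ U = {γ, δ} — both open, so U is clopen.
  U = {γ, δ}, X ∖ U = {β, ε} — both open, so U is clopen.
  U = {β, γ, δ, ε}, X ∖ U = ∅ — both open, so U is clopen.
Nontrivial clopen(s) exist: e.g. {β, ε}. So (X, τ) is disconnected.
Compute connected components by grouping points that agree on all clopens:
  component: {β, ε}
  component: {γ, δ}


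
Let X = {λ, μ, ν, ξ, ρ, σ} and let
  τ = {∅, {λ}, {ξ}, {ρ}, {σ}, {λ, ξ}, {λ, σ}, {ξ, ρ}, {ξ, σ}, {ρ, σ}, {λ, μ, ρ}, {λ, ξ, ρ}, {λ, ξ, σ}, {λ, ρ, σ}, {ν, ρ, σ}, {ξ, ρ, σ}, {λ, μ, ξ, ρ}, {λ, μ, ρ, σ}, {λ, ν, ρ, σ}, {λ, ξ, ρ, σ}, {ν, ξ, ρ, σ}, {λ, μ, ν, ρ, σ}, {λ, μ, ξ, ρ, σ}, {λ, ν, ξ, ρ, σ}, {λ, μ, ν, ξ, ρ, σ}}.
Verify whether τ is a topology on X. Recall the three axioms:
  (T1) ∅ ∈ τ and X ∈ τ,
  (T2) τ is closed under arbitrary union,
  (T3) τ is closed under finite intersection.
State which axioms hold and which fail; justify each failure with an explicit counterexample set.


τ is NOT a topology on X.

Axiom (T1): ∅ ∈ τ? Yes; X ∈ τ? Yes.
Axiom (T2/T3): check pairwise unions and intersections of members of τ.
Counterexample for (T2): {λ} ∪ {ρ} = {λ, ρ} ∉ τ. Therefore τ is NOT a topology.


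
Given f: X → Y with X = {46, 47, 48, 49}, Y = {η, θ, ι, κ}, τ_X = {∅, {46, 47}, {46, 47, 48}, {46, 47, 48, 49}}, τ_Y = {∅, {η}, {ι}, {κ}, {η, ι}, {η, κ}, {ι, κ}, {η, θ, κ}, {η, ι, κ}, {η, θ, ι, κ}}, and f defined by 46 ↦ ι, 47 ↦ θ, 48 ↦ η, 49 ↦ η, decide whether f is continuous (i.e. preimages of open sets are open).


f is NOT continuous.

Compute f^{-1}(U) for each U ∈ τ_Y:
  U = ∅: f^{-1}(U) = ∅ ∈ τ_X ✓.
  U = {η}: f^{-1}(U) = {48, 49} ∉ τ_X ✗.
  U = {ι}: f^{-1}(U) = {46} ∉ τ_X ✗.
  U = {κ}: f^{-1}(U) = ∅ ∈ τ_X ✓.
  U = {η, ι}: f^{-1}(U) = {46, 48, 49} ∉ τ_X ✗.
  U = {η, κ}: f^{-1}(U) = {48, 49} ∉ τ_X ✗.
  U = {ι, κ}: f^{-1}(U) = {46} ∉ τ_X ✗.
  U = {η, θ, κ}: f^{-1}(U) = {47, 48, 49} ∉ τ_X ✗.
  U = {η, ι, κ}: f^{-1}(U) = {46, 48, 49} ∉ τ_X ✗.
  U = {η, θ, ι, κ}: f^{-1}(U) = {46, 47, 48, 49} ∈ τ_X ✓.
Found U = {η} with f^{-1}(U) = {48, 49} not in τ_X. Therefore f is NOT continuous.


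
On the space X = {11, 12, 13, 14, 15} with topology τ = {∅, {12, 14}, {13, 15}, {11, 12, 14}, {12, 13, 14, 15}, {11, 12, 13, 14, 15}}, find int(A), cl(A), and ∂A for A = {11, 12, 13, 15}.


int(A) = {13, 15}, cl(A) = {11, 12, 13, 14, 15}, ∂A = {11, 12, 14}.

Closed sets in (X, τ) are complements of opens:
  closed(X, τ) = {∅, {11}, {13, 15}, {11, 12, 14}, {11, 13, 15}, {11, 12, 13, 14, 15}}.
int(A) = ⋃ {U ∈ τ : U ⊆ A}. Opens contained in A: ∅, {13, 15}.
Taking the union of these: int(A) = {13, 15}.
cl(A) = ⋂ {C closed : A ⊆ C}. Closed sets containing A: {11, 12, 13, 14, 15}.
Intersecting these: cl(A) = {11, 12, 13, 14, 15}.
∂A = cl(A) ∖ int(A) = {11, 12, 13, 14, 15} ∖ {13, 15} = {11, 12, 14}.


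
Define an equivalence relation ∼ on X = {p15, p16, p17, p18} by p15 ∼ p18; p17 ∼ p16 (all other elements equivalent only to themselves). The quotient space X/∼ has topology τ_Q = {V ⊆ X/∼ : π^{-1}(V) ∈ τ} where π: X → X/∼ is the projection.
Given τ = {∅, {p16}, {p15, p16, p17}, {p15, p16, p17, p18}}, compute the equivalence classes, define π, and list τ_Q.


X/∼ = {[p15=p18], [p16=p17]}; |τ_Q| = 2.

Equivalence classes: [p15=p18], [p16=p17].
Quotient map π: X → X/∼ sends p15 ↦ [p15=p18], p16 ↦ [p16=p17], p17 ↦ [p16=p17], p18 ↦ [p15=p18].
For each subset V ⊆ X/∼, compute π^{-1}(V) ⊆ X and check whether π^{-1}(V) ∈ τ. V is open in τ_Q iff π^{-1}(V) ∈ τ.
  V = {}: π^{-1}(V) = ∅ ∈ τ ✓.
  V = {[p15=p18]}: π^{-1}(V) = {p15, p18} ∉ τ ✗.
  V = {[p16=p17]}: π^{-1}(V) = {p16, p17} ∉ τ ✗.
  V = {[p15=p18], [p16=p17]}: π^{-1}(V) = {p15, p16, p17, p18} ∈ τ ✓.
Open sets in the quotient: τ_Q = {{}, {[p15=p18], [p16=p17]}} (2 elements).


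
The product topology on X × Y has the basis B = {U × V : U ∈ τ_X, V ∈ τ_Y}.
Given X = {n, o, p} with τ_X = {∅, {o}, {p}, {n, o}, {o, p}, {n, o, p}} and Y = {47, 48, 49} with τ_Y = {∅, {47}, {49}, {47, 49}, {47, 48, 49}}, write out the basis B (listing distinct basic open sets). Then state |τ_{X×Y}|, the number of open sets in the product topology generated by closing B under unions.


Basis B = {∅ × ∅, {o} × {47}, {o} × {49}, {p} × {47}, {p} × {49}, {n, o} × {47}, {n, o} × {49}, {o} × {47, 49}, {o, p} × {47}, {o, p} × {49}, {p} × {47, 49}, {n, o, p} × {47}, {n, o, p} × {49}, {o} × {47, 48, 49}, {p} × {47, 48, 49}, {n, o} × {47, 49}, {o, p} × {47, 49}, {n, o} × {47, 48, 49}, {n, o, p} × {47, 49}, {o, p} × {47, 48, 49}, {n, o, p} × {47, 48, 49}}; |τ_{X×Y}| = 70.

Enumerate products U × V with U ∈ τ_X, V ∈ τ_Y (deduplicated):
  ∅ × ∅ = {} (∅)
  {o} × {47} = {(o,47)}
  {o} × {49} = {(o,49)}
  {p} × {47} = {(p,47)}
  {p} × {49} = {(p,49)}
  {n, o} × {47} = {(n,47), (o,47)}
  {n, o} × {49} = {(n,49), (o,49)}
  {o} × {47, 49} = {(o,47), (o,49)}
  {o, p} × {47} = {(o,47), (p,47)}
  {o, p} × {49} = {(o,49), (p,49)}
  {p} × {47, 49} = {(p,47), (p,49)}
  {n, o, p} × {47} = {(n,47), (o,47), (p,47)}
  {n, o, p} × {49} = {(n,49), (o,49), (p,49)}
  {o} × {47, 48, 49} = {(o,47), (o,48), (o,49)}
  {p} × {47, 48, 49} = {(p,47), (p,48), (p,49)}
  {n, o} × {47, 49} = {(n,47), (n,49), (o,47), (o,49)}
  {o, p} × {47, 49} = {(o,47), (o,49), (p,47), (p,49)}
  {n, o} × {47, 48, 49} = {(n,47), (n,48), (n,49), (o,47), (o,48), (o,49)}
  {n, o, p} × {47, 49} = {(n,47), (n,49), (o,47), (o,49), (p,47), (p,49)}
  {o, p} × {47, 48, 49} = {(o,47), (o,48), (o,49), (p,47), (p,48), (p,49)}
  {n, o, p} × {47, 48, 49} = {(n,47), (n,48), (n,49), (o,47), (o,48), (o,49), (p,47), (p,48), (p,49)}
These 21 distinct sets form the basis B.
Close under arbitrary unions to get τ_{X×Y}; counting gives |τ_{X×Y}| = 70.


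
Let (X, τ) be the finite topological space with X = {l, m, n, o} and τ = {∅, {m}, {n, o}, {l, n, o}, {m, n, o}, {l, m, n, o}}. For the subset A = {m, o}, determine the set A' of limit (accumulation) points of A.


A' = {l, n}

For each x ∈ X, list the open sets U ∈ τ with x ∈ U, then check whether U ∩ (A ∖ {x}) ≠ ∅ for every such U.
  x = l: opens ∋ x are {l, n, o}, {l, m, n, o}; each meets A ∖ {l}, so x IS a limit point.
  x = m: open {m} ∋ x has {m} ∩ (A ∖ {m}) = ∅, so x is NOT a limit point.
  x = n: opens ∋ x are {n, o}, {l, n, o}, {m, n, o}, {l, m, n, o}; each meets A ∖ {n}, so x IS a limit point.
  x = o: open {n, o} ∋ x has {n, o} ∩ (A ∖ {o}) = ∅, so x is NOT a limit point.
Collecting: A' = {l, n}.


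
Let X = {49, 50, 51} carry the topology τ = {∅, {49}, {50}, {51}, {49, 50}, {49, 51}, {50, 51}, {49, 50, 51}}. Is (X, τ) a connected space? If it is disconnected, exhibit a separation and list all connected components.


(X, τ) is disconnected; components = [{49}, {50}, {51}].

Find clopen sets (U ∈ τ with X ∖ U ∈ τ):
  U = ∅, X ∖ U = {49, 50, 51} — both open, so U is clopen.
  U = {49}, X ∖ U = {50, 51} — both open, so U is clopen.
  U = {50}, X ∖ U = {49, 51} — both open, so U is clopen.
  U = {51}, X ∖ U = {49, 50} — both open, so U is clopen.
  U = {49, 50}, X ∖ U = {51} — both open, so U is clopen.
  U = {49, 51}, X ∖ U = {50} — both open, so U is clopen.
  U = {50, 51}, X ∖ U = {49} — both open, so U is clopen.
  U = {49, 50, 51}, X ∖ U = ∅ — both open, so U is clopen.
Nontrivial clopen(s) exist: e.g. {50}. So (X, τ) is disconnected.
Compute connected components by grouping points that agree on all clopens:
  component: {49}
  component: {50}
  component: {51}


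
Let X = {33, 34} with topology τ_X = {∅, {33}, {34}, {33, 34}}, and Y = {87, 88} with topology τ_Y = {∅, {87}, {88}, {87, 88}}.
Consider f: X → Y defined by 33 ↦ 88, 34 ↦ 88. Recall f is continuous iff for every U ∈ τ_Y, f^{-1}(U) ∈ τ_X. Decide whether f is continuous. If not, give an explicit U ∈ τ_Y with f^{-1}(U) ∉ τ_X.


f IS continuous.

Compute f^{-1}(U) for each U ∈ τ_Y:
  U = ∅: f^{-1}(U) = ∅ ∈ τ_X ✓.
  U = {87}: f^{-1}(U) = ∅ ∈ τ_X ✓.
  U = {88}: f^{-1}(U) = {33, 34} ∈ τ_X ✓.
  U = {87, 88}: f^{-1}(U) = {33, 34} ∈ τ_X ✓.
Every preimage lies in τ_X, so f IS continuous.


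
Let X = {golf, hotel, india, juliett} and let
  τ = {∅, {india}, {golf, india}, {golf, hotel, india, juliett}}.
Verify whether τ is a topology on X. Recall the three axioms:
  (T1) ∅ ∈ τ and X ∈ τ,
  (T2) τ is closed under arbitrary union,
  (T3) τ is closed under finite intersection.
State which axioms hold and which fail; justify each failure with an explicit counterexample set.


τ IS a topology on X.

Axiom (T1): ∅ ∈ τ? Yes; X ∈ τ? Yes.
Axiom (T2/T3): check pairwise unions and intersections of members of τ.
All pairwise intersections and unions checked — each lies in τ. Therefore τ satisfies (T1), (T2), (T3): it IS a topology on X.


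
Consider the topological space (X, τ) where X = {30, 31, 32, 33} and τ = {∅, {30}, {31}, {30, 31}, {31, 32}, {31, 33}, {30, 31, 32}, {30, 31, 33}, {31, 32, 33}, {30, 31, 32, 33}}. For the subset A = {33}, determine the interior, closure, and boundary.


int(A) = ∅, cl(A) = {33}, ∂A = {33}.

Closed sets in (X, τ) are complements of opens:
  closed(X, τ) = {∅, {30}, {32}, {33}, {30, 32}, {30, 33}, {32, 33}, {30, 32, 33}, {31, 32, 33}, {30, 31, 32, 33}}.
int(A) = ⋃ {U ∈ τ : U ⊆ A}. Opens contained in A: ∅.
Taking the union of these: int(A) = ∅.
cl(A) = ⋂ {C closed : A ⊆ C}. Closed sets containing A: {33}, {30, 33}, {32, 33}, {30, 32, 33}, {31, 32, 33}, {30, 31, 32, 33}.
Intersecting these: cl(A) = {33}.
∂A = cl(A) ∖ int(A) = {33} ∖ ∅ = {33}.


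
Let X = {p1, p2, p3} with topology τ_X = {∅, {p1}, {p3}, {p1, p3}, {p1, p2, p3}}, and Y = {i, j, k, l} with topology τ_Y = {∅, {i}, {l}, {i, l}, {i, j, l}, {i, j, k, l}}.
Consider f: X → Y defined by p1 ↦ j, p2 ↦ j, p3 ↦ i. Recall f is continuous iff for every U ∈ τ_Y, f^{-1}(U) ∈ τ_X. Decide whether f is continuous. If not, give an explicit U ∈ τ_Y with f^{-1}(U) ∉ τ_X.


f IS continuous.

Compute f^{-1}(U) for each U ∈ τ_Y:
  U = ∅: f^{-1}(U) = ∅ ∈ τ_X ✓.
  U = {i}: f^{-1}(U) = {p3} ∈ τ_X ✓.
  U = {l}: f^{-1}(U) = ∅ ∈ τ_X ✓.
  U = {i, l}: f^{-1}(U) = {p3} ∈ τ_X ✓.
  U = {i, j, l}: f^{-1}(U) = {p1, p2, p3} ∈ τ_X ✓.
  U = {i, j, k, l}: f^{-1}(U) = {p1, p2, p3} ∈ τ_X ✓.
Every preimage lies in τ_X, so f IS continuous.


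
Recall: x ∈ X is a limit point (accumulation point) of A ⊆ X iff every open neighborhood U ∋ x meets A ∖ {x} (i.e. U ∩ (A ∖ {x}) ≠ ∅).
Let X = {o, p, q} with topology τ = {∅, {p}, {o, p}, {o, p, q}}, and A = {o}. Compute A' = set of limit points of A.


A' = {q}

For each x ∈ X, list the open sets U ∈ τ with x ∈ U, then check whether U ∩ (A ∖ {x}) ≠ ∅ for every such U.
  x = o: open {o, p} ∋ x has {o, p} ∩ (A ∖ {o}) = ∅, so x is NOT a limit point.
  x = p: open {p} ∋ x has {p} ∩ (A ∖ {p}) = ∅, so x is NOT a limit point.
  x = q: opens ∋ x are {o, p, q}; each meets A ∖ {q}, so x IS a limit point.
Collecting: A' = {q}.


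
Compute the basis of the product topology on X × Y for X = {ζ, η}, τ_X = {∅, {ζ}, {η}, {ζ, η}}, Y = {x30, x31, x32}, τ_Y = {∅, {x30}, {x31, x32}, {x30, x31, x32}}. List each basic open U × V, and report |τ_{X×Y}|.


Basis B = {∅ × ∅, {ζ} × {x30}, {η} × {x30}, {ζ, η} × {x30}, {ζ} × {x31, x32}, {η} × {x31, x32}, {ζ} × {x30, x31, x32}, {η} × {x30, x31, x32}, {ζ, η} × {x31, x32}, {ζ, η} × {x30, x31, x32}}; |τ_{X×Y}| = 16.

Enumerate products U × V with U ∈ τ_X, V ∈ τ_Y (deduplicated):
  ∅ × ∅ = {} (∅)
  {ζ} × {x30} = {(ζ,x30)}
  {η} × {x30} = {(η,x30)}
  {ζ, η} × {x30} = {(ζ,x30), (η,x30)}
  {ζ} × {x31, x32} = {(ζ,x31), (ζ,x32)}
  {η} × {x31, x32} = {(η,x31), (η,x32)}
  {ζ} × {x30, x31, x32} = {(ζ,x30), (ζ,x31), (ζ,x32)}
  {η} × {x30, x31, x32} = {(η,x30), (η,x31), (η,x32)}
  {ζ, η} × {x31, x32} = {(ζ,x31), (ζ,x32), (η,x31), (η,x32)}
  {ζ, η} × {x30, x31, x32} = {(ζ,x30), (ζ,x31), (ζ,x32), (η,x30), (η,x31), (η,x32)}
These 10 distinct sets form the basis B.
Close under arbitrary unions to get τ_{X×Y}; counting gives |τ_{X×Y}| = 16.


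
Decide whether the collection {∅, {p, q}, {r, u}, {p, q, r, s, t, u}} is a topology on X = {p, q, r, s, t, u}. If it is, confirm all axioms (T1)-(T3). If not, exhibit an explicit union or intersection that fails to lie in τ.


τ is NOT a topology on X.

Axiom (T1): ∅ ∈ τ? Yes; X ∈ τ? Yes.
Axiom (T2/T3): check pairwise unions and intersections of members of τ.
Counterexample for (T2): {p, q} ∪ {r, u} = {p, q, r, u} ∉ τ. Therefore τ is NOT a topology.


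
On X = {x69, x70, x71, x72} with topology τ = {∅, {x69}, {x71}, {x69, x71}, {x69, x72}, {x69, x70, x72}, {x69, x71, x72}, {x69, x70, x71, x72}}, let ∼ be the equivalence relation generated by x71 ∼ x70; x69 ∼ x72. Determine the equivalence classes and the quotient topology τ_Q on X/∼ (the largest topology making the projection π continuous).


X/∼ = {[x69=x72], [x70=x71]}; |τ_Q| = 3.

Equivalence classes: [x69=x72], [x70=x71].
Quotient map π: X → X/∼ sends x69 ↦ [x69=x72], x70 ↦ [x70=x71], x71 ↦ [x70=x71], x72 ↦ [x69=x72].
For each subset V ⊆ X/∼, compute π^{-1}(V) ⊆ X and check whether π^{-1}(V) ∈ τ. V is open in τ_Q iff π^{-1}(V) ∈ τ.
  V = {}: π^{-1}(V) = ∅ ∈ τ ✓.
  V = {[x69=x72]}: π^{-1}(V) = {x69, x72} ∈ τ ✓.
  V = {[x70=x71]}: π^{-1}(V) = {x70, x71} ∉ τ ✗.
  V = {[x69=x72], [x70=x71]}: π^{-1}(V) = {x69, x70, x71, x72} ∈ τ ✓.
Open sets in the quotient: τ_Q = {{}, {[x69=x72]}, {[x69=x72], [x70=x71]}} (3 elements).


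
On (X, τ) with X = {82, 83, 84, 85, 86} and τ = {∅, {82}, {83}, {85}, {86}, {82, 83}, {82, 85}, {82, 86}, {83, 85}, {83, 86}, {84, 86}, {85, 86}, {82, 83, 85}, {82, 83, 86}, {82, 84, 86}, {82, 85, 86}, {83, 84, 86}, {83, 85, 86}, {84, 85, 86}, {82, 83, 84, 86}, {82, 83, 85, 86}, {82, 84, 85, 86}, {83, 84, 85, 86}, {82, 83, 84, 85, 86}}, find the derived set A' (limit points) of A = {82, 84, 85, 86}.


A' = {84}

For each x ∈ X, list the open sets U ∈ τ with x ∈ U, then check whether U ∩ (A ∖ {x}) ≠ ∅ for every such U.
  x = 82: open {82} ∋ x has {82} ∩ (A ∖ {82}) = ∅, so x is NOT a limit point.
  x = 83: open {83} ∋ x has {83} ∩ (A ∖ {83}) = ∅, so x is NOT a limit point.
  x = 84: opens ∋ x are {84, 86}, {82, 84, 86}, {83, 84, 86}, {84, 85, 86}, {82, 83, 84, 86}, {82, 84, 85, 86}, {83, 84, 85, 86}, {82, 83, 84, 85, 86}; each meets A ∖ {84}, so x IS a limit point.
  x = 85: open {85} ∋ x has {85} ∩ (A ∖ {85}) = ∅, so x is NOT a limit point.
  x = 86: open {86} ∋ x has {86} ∩ (A ∖ {86}) = ∅, so x is NOT a limit point.
Collecting: A' = {84}.


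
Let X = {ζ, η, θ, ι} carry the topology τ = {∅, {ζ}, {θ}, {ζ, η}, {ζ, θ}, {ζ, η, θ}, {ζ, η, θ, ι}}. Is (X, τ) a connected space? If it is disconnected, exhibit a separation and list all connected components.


(X, τ) is connected.

Find clopen sets (U ∈ τ with X ∖ U ∈ τ):
  U = ∅, X ∖ U = {ζ, η, θ, ι} — both open, so U is clopen.
  U = {ζ, η, θ, ι}, X ∖ U = ∅ — both open, so U is clopen.
Only trivial clopens (∅ and X) exist, so (X, τ) is connected.
Compute connected components by grouping points that agree on all clopens:
  component: {ζ, η, θ, ι}


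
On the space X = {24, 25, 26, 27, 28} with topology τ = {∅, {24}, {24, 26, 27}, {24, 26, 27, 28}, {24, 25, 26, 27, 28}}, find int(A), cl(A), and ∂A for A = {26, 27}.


int(A) = ∅, cl(A) = {25, 26, 27, 28}, ∂A = {25, 26, 27, 28}.

Closed sets in (X, τ) are complements of opens:
  closed(X, τ) = {∅, {25}, {25, 28}, {25, 26, 27, 28}, {24, 25, 26, 27, 28}}.
int(A) = ⋃ {U ∈ τ : U ⊆ A}. Opens contained in A: ∅.
Taking the union of these: int(A) = ∅.
cl(A) = ⋂ {C closed : A ⊆ C}. Closed sets containing A: {25, 26, 27, 28}, {24, 25, 26, 27, 28}.
Intersecting these: cl(A) = {25, 26, 27, 28}.
∂A = cl(A) ∖ int(A) = {25, 26, 27, 28} ∖ ∅ = {25, 26, 27, 28}.
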